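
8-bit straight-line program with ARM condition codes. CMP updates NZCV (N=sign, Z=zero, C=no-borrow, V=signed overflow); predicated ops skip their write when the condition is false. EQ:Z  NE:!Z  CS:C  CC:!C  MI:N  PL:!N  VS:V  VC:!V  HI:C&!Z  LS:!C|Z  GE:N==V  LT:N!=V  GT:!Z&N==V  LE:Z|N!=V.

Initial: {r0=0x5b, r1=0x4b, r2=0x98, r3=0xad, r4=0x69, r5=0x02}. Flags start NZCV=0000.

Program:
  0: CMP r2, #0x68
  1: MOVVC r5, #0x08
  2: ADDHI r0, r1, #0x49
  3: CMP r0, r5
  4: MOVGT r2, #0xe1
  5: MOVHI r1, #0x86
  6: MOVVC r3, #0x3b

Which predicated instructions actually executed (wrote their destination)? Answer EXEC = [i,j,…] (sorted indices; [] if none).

[0] flags=0011 → (cmp)
[1] flags=0011 VC?F → skip
[2] flags=0011 HI?T → r0=0x94
[3] flags=1010 → (cmp)
[4] flags=1010 GT?F → skip
[5] flags=1010 HI?T → r1=0x86
[6] flags=1010 VC?T → r3=0x3b

EXEC = [2,5,6]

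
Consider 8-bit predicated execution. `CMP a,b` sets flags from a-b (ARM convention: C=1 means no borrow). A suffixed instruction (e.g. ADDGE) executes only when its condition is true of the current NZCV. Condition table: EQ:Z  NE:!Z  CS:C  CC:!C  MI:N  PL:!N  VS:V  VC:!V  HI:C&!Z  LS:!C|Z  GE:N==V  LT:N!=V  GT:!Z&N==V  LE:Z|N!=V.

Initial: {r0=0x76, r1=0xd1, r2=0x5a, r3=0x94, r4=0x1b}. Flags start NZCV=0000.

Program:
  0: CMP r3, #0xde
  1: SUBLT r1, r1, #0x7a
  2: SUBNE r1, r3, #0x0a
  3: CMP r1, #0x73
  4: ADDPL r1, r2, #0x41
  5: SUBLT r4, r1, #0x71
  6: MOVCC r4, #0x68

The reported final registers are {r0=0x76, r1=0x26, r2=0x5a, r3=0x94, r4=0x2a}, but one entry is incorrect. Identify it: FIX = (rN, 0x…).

FIX = (r1, 0x9b)

0: ✓ CMP  NZCV=1000
1: ✓ SUBLT  r1←0x57
2: ✓ SUBNE  r1←0x8a
3: ✓ CMP  NZCV=0011
4: ✓ ADDPL  r1←0x9b
5: ✓ SUBLT  r4←0x2a
6: · MOVCC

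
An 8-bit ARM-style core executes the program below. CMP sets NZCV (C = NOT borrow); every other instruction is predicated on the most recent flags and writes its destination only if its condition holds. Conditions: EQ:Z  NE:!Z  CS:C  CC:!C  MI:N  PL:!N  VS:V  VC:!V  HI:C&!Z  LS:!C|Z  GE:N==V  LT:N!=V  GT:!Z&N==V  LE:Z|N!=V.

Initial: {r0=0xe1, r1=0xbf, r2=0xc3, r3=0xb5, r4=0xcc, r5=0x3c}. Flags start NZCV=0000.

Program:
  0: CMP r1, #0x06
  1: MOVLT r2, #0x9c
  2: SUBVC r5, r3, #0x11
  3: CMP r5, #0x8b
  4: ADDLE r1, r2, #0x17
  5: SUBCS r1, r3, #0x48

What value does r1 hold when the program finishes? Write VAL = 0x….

VAL = 0x6d

0: ✓ CMP  NZCV=1010
1: ✓ MOVLT  r2←0x9c
2: ✓ SUBVC  r5←0xa4
3: ✓ CMP  NZCV=0010
4: · ADDLE
5: ✓ SUBCS  r1←0x6d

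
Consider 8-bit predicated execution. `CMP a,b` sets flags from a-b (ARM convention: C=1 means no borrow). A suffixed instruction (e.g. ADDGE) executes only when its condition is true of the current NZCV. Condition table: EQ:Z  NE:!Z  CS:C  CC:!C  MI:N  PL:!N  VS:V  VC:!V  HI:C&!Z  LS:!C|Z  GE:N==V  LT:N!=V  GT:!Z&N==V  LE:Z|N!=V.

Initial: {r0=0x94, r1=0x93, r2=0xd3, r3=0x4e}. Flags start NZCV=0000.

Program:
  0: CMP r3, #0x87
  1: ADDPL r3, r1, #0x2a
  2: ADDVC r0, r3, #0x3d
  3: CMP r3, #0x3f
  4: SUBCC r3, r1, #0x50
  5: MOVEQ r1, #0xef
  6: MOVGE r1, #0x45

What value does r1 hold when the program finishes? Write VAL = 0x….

VAL = 0x45

[0] flags=1001 → (cmp)
[1] flags=1001 PL?F → skip
[2] flags=1001 VC?F → skip
[3] flags=0010 → (cmp)
[4] flags=0010 CC?F → skip
[5] flags=0010 EQ?F → skip
[6] flags=0010 GE?T → r1=0x45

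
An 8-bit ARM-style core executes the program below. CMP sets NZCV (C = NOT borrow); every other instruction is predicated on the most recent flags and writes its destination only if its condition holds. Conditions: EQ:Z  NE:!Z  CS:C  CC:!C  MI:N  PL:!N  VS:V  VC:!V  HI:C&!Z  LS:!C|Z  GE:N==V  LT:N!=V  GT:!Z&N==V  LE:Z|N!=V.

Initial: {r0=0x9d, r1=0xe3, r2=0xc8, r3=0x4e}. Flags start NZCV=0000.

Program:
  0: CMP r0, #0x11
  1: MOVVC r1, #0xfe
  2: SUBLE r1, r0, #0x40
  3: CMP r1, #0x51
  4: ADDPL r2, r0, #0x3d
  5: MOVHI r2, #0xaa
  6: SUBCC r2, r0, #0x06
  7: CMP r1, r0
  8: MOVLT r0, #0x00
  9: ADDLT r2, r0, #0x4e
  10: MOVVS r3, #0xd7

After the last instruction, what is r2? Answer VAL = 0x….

0: ✓ CMP  NZCV=1010
1: ✓ MOVVC  r1←0xfe
2: ✓ SUBLE  r1←0x5d
3: ✓ CMP  NZCV=0010
4: ✓ ADDPL  r2←0xda
5: ✓ MOVHI  r2←0xaa
6: · SUBCC
7: ✓ CMP  NZCV=1001
8: · MOVLT
9: · ADDLT
10: ✓ MOVVS  r3←0xd7

VAL = 0xaa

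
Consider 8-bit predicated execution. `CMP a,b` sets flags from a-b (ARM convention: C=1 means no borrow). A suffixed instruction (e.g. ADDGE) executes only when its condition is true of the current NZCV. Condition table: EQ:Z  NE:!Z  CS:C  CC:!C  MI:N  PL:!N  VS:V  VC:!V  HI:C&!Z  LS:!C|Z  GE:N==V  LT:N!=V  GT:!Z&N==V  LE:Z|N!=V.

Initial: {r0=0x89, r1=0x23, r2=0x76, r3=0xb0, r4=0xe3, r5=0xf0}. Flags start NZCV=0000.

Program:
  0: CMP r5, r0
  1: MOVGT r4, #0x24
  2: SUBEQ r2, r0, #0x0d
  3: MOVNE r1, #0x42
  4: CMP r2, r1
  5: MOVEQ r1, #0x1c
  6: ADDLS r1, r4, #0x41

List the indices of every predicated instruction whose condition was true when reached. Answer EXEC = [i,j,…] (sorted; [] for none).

0: ✓ CMP  NZCV=0010
1: ✓ MOVGT  r4←0x24
2: · SUBEQ
3: ✓ MOVNE  r1←0x42
4: ✓ CMP  NZCV=0010
5: · MOVEQ
6: · ADDLS

EXEC = [1,3]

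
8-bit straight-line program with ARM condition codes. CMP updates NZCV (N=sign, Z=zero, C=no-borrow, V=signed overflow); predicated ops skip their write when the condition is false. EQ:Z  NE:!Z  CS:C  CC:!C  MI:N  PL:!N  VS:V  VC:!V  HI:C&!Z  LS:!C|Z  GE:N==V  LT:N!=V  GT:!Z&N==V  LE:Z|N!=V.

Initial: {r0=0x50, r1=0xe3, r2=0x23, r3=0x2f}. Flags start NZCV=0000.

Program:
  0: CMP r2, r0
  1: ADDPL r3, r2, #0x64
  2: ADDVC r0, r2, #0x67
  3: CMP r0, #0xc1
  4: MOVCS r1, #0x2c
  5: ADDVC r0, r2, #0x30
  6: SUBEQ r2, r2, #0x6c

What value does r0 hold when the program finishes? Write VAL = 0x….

VAL = 0x53

0: ✓ CMP  NZCV=1000
1: · ADDPL
2: ✓ ADDVC  r0←0x8a
3: ✓ CMP  NZCV=1000
4: · MOVCS
5: ✓ ADDVC  r0←0x53
6: · SUBEQ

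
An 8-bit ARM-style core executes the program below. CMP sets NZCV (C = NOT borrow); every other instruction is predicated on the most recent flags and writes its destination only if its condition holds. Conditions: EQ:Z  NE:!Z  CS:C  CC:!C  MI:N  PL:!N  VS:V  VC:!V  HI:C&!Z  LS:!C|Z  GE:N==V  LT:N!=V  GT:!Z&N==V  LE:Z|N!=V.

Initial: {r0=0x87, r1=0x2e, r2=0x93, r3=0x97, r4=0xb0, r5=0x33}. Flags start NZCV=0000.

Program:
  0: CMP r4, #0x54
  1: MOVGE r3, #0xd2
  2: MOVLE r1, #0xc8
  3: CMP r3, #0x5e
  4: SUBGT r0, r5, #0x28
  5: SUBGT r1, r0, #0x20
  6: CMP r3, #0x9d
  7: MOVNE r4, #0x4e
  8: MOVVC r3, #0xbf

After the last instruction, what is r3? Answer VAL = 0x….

VAL = 0xbf

0: ✓ CMP  NZCV=0011
1: · MOVGE
2: ✓ MOVLE  r1←0xc8
3: ✓ CMP  NZCV=0011
4: · SUBGT
5: · SUBGT
6: ✓ CMP  NZCV=1000
7: ✓ MOVNE  r4←0x4e
8: ✓ MOVVC  r3←0xbf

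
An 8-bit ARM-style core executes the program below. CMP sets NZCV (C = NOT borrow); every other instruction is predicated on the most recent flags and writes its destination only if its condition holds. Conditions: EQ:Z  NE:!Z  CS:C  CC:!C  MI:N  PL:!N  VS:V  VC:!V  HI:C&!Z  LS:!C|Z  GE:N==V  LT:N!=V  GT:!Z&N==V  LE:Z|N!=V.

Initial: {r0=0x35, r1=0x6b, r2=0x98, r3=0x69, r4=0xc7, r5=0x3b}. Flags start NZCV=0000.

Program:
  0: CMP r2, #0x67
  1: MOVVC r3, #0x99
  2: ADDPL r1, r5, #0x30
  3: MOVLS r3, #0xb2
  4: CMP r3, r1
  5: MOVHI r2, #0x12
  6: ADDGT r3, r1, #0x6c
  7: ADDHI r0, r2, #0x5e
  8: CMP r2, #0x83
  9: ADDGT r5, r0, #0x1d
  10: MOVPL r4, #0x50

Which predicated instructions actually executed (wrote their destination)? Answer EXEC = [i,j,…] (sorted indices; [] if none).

EXEC = [2,9,10]

[0] flags=0011 → (cmp)
[1] flags=0011 VC?F → skip
[2] flags=0011 PL?T → r1=0x6b
[3] flags=0011 LS?F → skip
[4] flags=1000 → (cmp)
[5] flags=1000 HI?F → skip
[6] flags=1000 GT?F → skip
[7] flags=1000 HI?F → skip
[8] flags=0010 → (cmp)
[9] flags=0010 GT?T → r5=0x52
[10] flags=0010 PL?T → r4=0x50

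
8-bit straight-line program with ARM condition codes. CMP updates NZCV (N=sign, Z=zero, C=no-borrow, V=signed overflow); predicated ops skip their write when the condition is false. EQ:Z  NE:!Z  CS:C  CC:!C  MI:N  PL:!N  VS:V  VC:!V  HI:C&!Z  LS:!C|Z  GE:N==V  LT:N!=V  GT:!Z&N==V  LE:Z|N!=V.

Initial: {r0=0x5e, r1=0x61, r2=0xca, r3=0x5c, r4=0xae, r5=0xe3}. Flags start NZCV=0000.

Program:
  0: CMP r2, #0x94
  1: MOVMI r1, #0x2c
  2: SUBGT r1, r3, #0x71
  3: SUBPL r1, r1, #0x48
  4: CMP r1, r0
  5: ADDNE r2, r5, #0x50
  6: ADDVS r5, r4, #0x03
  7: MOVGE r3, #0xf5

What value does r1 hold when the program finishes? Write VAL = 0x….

VAL = 0xa3

[0] flags=0010 → (cmp)
[1] flags=0010 MI?F → skip
[2] flags=0010 GT?T → r1=0xeb
[3] flags=0010 PL?T → r1=0xa3
[4] flags=0011 → (cmp)
[5] flags=0011 NE?T → r2=0x33
[6] flags=0011 VS?T → r5=0xb1
[7] flags=0011 GE?F → skip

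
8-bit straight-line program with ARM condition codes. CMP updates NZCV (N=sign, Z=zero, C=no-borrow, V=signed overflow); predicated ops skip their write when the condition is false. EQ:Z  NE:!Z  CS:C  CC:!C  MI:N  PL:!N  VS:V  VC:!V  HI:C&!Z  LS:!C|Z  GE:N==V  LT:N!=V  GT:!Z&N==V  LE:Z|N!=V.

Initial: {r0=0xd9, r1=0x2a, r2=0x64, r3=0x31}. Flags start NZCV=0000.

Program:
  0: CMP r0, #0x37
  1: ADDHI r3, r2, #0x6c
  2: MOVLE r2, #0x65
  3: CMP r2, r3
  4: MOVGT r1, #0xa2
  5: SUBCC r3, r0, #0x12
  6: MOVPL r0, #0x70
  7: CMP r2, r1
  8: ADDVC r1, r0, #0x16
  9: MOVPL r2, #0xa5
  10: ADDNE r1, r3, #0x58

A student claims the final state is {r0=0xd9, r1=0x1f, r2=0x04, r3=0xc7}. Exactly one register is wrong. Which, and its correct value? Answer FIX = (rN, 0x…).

FIX = (r2, 0x65)

[0] flags=1010 → (cmp)
[1] flags=1010 HI?T → r3=0xd0
[2] flags=1010 LE?T → r2=0x65
[3] flags=1001 → (cmp)
[4] flags=1001 GT?T → r1=0xa2
[5] flags=1001 CC?T → r3=0xc7
[6] flags=1001 PL?F → skip
[7] flags=1001 → (cmp)
[8] flags=1001 VC?F → skip
[9] flags=1001 PL?F → skip
[10] flags=1001 NE?T → r1=0x1f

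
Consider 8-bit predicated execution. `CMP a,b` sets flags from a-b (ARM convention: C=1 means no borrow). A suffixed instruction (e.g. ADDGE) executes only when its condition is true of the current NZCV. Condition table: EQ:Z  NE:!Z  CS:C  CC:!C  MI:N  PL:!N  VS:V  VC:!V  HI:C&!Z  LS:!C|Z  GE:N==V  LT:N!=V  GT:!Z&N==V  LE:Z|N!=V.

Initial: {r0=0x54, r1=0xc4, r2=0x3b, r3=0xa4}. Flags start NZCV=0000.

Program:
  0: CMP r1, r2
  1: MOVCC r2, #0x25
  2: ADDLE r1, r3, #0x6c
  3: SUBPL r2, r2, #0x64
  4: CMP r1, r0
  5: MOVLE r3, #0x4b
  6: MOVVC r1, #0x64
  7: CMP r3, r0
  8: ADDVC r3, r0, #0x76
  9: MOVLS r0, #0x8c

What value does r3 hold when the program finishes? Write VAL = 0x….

VAL = 0xca

[0] flags=1010 → (cmp)
[1] flags=1010 CC?F → skip
[2] flags=1010 LE?T → r1=0x10
[3] flags=1010 PL?F → skip
[4] flags=1000 → (cmp)
[5] flags=1000 LE?T → r3=0x4b
[6] flags=1000 VC?T → r1=0x64
[7] flags=1000 → (cmp)
[8] flags=1000 VC?T → r3=0xca
[9] flags=1000 LS?T → r0=0x8c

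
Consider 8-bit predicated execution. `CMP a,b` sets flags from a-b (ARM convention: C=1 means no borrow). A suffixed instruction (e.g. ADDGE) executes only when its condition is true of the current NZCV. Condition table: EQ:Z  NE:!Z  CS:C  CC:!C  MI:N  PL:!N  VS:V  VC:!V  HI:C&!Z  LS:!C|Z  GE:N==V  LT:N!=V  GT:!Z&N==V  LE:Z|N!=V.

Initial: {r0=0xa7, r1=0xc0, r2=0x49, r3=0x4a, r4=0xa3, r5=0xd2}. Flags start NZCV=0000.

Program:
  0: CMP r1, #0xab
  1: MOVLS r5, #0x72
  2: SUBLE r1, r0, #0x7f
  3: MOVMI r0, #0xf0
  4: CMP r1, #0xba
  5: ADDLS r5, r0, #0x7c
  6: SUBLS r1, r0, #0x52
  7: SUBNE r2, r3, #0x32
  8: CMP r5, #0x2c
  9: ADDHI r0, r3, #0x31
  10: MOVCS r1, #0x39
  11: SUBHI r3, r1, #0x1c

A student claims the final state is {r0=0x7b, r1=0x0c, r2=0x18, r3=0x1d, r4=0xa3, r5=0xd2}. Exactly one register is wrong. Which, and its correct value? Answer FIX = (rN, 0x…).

FIX = (r1, 0x39)

[0] flags=0010 → (cmp)
[1] flags=0010 LS?F → skip
[2] flags=0010 LE?F → skip
[3] flags=0010 MI?F → skip
[4] flags=0010 → (cmp)
[5] flags=0010 LS?F → skip
[6] flags=0010 LS?F → skip
[7] flags=0010 NE?T → r2=0x18
[8] flags=1010 → (cmp)
[9] flags=1010 HI?T → r0=0x7b
[10] flags=1010 CS?T → r1=0x39
[11] flags=1010 HI?T → r3=0x1d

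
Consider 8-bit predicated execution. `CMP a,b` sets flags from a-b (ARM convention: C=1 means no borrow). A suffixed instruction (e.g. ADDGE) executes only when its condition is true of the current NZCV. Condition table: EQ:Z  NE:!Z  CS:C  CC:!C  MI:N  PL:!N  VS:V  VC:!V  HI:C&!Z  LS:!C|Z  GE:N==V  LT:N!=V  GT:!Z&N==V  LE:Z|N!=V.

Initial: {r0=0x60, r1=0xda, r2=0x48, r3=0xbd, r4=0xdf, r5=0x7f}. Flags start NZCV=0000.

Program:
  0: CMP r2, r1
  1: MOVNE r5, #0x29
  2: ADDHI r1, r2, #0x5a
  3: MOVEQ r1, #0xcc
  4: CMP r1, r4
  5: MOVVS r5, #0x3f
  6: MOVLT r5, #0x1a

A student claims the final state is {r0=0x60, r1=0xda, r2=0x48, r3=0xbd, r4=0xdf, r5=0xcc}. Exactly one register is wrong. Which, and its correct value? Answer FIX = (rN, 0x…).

FIX = (r5, 0x1a)

0: ✓ CMP  NZCV=0000
1: ✓ MOVNE  r5←0x29
2: · ADDHI
3: · MOVEQ
4: ✓ CMP  NZCV=1000
5: · MOVVS
6: ✓ MOVLT  r5←0x1a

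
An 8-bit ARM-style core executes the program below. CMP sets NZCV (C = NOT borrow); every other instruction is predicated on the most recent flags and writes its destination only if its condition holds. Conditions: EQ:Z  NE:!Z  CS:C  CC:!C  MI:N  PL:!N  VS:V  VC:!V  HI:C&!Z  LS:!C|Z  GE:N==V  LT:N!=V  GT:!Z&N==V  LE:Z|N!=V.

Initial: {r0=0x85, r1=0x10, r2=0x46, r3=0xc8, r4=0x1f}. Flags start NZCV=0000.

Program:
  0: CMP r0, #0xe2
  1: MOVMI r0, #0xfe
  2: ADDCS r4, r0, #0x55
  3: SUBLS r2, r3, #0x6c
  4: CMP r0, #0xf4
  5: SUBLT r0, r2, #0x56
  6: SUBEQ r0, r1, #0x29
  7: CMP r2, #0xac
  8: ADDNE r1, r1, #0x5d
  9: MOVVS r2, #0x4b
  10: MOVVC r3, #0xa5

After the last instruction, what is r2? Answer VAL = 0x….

[0] flags=1000 → (cmp)
[1] flags=1000 MI?T → r0=0xfe
[2] flags=1000 CS?F → skip
[3] flags=1000 LS?T → r2=0x5c
[4] flags=0010 → (cmp)
[5] flags=0010 LT?F → skip
[6] flags=0010 EQ?F → skip
[7] flags=1001 → (cmp)
[8] flags=1001 NE?T → r1=0x6d
[9] flags=1001 VS?T → r2=0x4b
[10] flags=1001 VC?F → skip

VAL = 0x4b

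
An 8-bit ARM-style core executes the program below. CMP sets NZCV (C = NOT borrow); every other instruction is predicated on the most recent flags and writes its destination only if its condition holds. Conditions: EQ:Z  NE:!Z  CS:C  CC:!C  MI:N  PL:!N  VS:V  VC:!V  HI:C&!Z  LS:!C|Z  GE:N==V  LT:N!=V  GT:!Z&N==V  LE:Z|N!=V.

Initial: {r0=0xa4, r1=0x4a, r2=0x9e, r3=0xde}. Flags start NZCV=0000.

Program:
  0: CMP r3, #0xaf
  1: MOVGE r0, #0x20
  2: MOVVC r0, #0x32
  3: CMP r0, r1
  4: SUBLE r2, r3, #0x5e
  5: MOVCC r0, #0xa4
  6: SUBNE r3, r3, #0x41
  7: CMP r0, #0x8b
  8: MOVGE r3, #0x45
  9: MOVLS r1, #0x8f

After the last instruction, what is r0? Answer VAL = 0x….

0: ✓ CMP  NZCV=0010
1: ✓ MOVGE  r0←0x20
2: ✓ MOVVC  r0←0x32
3: ✓ CMP  NZCV=1000
4: ✓ SUBLE  r2←0x80
5: ✓ MOVCC  r0←0xa4
6: ✓ SUBNE  r3←0x9d
7: ✓ CMP  NZCV=0010
8: ✓ MOVGE  r3←0x45
9: · MOVLS

VAL = 0xa4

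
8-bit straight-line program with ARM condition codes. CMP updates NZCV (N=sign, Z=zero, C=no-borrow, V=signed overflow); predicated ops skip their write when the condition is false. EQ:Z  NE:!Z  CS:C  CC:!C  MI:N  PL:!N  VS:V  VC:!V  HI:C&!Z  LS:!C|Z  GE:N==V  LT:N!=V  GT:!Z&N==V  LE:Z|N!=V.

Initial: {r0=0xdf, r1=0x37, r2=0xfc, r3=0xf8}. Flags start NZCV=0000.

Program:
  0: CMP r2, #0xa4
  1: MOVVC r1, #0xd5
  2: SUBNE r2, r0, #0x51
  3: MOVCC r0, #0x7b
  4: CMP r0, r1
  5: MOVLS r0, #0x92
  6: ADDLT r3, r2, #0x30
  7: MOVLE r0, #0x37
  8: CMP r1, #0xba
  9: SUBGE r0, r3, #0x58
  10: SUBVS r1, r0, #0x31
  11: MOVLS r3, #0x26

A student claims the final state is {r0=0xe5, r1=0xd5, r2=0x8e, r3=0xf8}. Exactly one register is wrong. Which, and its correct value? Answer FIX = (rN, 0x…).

FIX = (r0, 0xa0)

[0] flags=0010 → (cmp)
[1] flags=0010 VC?T → r1=0xd5
[2] flags=0010 NE?T → r2=0x8e
[3] flags=0010 CC?F → skip
[4] flags=0010 → (cmp)
[5] flags=0010 LS?F → skip
[6] flags=0010 LT?F → skip
[7] flags=0010 LE?F → skip
[8] flags=0010 → (cmp)
[9] flags=0010 GE?T → r0=0xa0
[10] flags=0010 VS?F → skip
[11] flags=0010 LS?F → skip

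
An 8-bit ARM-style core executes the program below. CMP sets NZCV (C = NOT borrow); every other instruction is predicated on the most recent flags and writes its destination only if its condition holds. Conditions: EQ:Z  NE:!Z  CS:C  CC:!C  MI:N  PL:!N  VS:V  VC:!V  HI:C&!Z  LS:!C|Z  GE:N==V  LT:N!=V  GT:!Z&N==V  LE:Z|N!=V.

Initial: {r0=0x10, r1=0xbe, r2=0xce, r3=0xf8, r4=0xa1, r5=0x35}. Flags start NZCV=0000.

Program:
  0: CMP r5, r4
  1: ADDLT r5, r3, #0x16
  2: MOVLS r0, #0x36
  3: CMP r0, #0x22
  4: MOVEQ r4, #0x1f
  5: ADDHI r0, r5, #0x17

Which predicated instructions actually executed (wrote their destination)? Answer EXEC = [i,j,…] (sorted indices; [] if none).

EXEC = [2,5]

[0] flags=1001 → (cmp)
[1] flags=1001 LT?F → skip
[2] flags=1001 LS?T → r0=0x36
[3] flags=0010 → (cmp)
[4] flags=0010 EQ?F → skip
[5] flags=0010 HI?T → r0=0x4c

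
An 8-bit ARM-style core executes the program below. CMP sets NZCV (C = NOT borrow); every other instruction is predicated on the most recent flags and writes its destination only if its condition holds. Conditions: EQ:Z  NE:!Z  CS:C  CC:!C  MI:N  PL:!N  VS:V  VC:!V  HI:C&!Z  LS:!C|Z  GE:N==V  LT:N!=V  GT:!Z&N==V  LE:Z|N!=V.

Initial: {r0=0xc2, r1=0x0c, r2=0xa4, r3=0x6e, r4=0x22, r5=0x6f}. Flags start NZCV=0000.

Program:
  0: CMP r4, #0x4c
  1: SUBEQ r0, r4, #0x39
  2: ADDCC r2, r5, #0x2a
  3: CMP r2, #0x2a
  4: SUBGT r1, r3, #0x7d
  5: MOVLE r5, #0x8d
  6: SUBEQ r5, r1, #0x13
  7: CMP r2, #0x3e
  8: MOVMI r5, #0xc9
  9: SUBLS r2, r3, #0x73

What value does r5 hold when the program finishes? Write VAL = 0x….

VAL = 0x8d

0: ✓ CMP  NZCV=1000
1: · SUBEQ
2: ✓ ADDCC  r2←0x99
3: ✓ CMP  NZCV=0011
4: · SUBGT
5: ✓ MOVLE  r5←0x8d
6: · SUBEQ
7: ✓ CMP  NZCV=0011
8: · MOVMI
9: · SUBLS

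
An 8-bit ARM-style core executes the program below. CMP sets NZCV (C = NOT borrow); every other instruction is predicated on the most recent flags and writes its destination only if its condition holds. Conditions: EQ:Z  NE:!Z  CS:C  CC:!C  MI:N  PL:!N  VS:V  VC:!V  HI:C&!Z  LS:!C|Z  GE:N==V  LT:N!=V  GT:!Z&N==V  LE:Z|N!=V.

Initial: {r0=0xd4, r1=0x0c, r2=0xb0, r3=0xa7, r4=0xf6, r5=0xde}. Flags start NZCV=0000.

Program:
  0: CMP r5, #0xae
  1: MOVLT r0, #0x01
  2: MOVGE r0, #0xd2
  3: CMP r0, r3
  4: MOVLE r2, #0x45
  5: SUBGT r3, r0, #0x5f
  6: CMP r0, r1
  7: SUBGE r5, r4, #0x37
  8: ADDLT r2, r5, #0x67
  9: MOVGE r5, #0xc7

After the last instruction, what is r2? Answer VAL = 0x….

VAL = 0x45

[0] flags=0010 → (cmp)
[1] flags=0010 LT?F → skip
[2] flags=0010 GE?T → r0=0xd2
[3] flags=0010 → (cmp)
[4] flags=0010 LE?F → skip
[5] flags=0010 GT?T → r3=0x73
[6] flags=1010 → (cmp)
[7] flags=1010 GE?F → skip
[8] flags=1010 LT?T → r2=0x45
[9] flags=1010 GE?F → skip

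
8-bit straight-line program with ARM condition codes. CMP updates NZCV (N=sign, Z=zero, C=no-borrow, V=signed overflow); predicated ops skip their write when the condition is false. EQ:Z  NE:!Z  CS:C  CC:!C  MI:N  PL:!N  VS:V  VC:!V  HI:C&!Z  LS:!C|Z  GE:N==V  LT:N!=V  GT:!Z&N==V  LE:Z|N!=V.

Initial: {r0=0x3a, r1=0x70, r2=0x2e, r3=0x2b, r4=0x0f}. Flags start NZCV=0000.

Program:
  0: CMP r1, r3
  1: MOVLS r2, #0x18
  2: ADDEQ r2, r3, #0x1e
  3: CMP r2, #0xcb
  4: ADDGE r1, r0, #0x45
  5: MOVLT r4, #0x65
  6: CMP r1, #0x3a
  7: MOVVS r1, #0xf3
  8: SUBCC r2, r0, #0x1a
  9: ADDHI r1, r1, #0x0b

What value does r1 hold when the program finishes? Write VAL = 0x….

VAL = 0x8a

[0] flags=0010 → (cmp)
[1] flags=0010 LS?F → skip
[2] flags=0010 EQ?F → skip
[3] flags=0000 → (cmp)
[4] flags=0000 GE?T → r1=0x7f
[5] flags=0000 LT?F → skip
[6] flags=0010 → (cmp)
[7] flags=0010 VS?F → skip
[8] flags=0010 CC?F → skip
[9] flags=0010 HI?T → r1=0x8a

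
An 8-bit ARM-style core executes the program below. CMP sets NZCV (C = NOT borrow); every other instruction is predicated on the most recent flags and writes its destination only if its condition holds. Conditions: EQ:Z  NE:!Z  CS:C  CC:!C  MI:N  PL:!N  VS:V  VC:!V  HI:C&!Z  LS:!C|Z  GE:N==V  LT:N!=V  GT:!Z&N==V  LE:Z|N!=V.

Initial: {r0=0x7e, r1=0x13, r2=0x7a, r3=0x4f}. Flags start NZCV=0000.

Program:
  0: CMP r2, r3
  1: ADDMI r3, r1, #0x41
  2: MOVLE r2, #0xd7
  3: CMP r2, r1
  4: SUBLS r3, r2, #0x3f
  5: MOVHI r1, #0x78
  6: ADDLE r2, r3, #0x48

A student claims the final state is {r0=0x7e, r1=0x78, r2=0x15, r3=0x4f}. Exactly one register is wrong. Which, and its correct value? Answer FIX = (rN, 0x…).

[0] flags=0010 → (cmp)
[1] flags=0010 MI?F → skip
[2] flags=0010 LE?F → skip
[3] flags=0010 → (cmp)
[4] flags=0010 LS?F → skip
[5] flags=0010 HI?T → r1=0x78
[6] flags=0010 LE?F → skip

FIX = (r2, 0x7a)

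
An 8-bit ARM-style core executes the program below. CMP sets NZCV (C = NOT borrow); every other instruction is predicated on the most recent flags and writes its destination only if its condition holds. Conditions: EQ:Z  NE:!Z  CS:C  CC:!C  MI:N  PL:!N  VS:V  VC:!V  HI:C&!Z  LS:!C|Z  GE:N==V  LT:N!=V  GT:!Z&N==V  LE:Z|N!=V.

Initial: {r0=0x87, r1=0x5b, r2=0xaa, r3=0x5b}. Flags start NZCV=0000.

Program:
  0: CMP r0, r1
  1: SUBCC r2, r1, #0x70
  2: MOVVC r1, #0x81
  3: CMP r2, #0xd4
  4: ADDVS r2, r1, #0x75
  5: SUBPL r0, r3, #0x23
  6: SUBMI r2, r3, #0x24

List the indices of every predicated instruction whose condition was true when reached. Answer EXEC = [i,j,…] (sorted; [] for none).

EXEC = [6]

0: ✓ CMP  NZCV=0011
1: · SUBCC
2: · MOVVC
3: ✓ CMP  NZCV=1000
4: · ADDVS
5: · SUBPL
6: ✓ SUBMI  r2←0x37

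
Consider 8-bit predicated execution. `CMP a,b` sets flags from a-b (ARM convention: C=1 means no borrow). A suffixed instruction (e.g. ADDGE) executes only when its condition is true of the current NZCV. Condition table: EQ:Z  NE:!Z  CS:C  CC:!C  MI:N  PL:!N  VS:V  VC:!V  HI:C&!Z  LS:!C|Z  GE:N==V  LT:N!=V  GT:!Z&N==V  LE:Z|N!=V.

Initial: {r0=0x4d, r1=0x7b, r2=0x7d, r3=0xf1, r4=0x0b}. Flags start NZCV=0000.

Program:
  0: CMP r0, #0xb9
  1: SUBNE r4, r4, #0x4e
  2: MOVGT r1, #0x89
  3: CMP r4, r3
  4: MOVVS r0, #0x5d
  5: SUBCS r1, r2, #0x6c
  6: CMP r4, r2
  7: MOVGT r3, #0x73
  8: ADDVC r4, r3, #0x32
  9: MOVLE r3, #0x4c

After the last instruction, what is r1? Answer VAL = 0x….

[0] flags=1001 → (cmp)
[1] flags=1001 NE?T → r4=0xbd
[2] flags=1001 GT?T → r1=0x89
[3] flags=1000 → (cmp)
[4] flags=1000 VS?F → skip
[5] flags=1000 CS?F → skip
[6] flags=0011 → (cmp)
[7] flags=0011 GT?F → skip
[8] flags=0011 VC?F → skip
[9] flags=0011 LE?T → r3=0x4c

VAL = 0x89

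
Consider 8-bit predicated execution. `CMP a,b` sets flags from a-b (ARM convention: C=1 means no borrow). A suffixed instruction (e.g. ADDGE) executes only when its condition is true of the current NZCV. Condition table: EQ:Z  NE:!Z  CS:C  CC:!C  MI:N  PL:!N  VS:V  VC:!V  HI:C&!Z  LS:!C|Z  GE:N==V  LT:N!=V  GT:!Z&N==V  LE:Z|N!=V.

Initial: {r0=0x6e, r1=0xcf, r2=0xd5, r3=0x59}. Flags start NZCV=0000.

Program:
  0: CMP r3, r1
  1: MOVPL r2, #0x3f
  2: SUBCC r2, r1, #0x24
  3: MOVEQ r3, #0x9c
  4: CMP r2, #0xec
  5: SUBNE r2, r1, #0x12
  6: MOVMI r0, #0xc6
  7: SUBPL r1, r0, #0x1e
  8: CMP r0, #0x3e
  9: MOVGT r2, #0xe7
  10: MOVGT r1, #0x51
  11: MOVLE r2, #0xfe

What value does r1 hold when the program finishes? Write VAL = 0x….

[0] flags=1001 → (cmp)
[1] flags=1001 PL?F → skip
[2] flags=1001 CC?T → r2=0xab
[3] flags=1001 EQ?F → skip
[4] flags=1000 → (cmp)
[5] flags=1000 NE?T → r2=0xbd
[6] flags=1000 MI?T → r0=0xc6
[7] flags=1000 PL?F → skip
[8] flags=1010 → (cmp)
[9] flags=1010 GT?F → skip
[10] flags=1010 GT?F → skip
[11] flags=1010 LE?T → r2=0xfe

VAL = 0xcf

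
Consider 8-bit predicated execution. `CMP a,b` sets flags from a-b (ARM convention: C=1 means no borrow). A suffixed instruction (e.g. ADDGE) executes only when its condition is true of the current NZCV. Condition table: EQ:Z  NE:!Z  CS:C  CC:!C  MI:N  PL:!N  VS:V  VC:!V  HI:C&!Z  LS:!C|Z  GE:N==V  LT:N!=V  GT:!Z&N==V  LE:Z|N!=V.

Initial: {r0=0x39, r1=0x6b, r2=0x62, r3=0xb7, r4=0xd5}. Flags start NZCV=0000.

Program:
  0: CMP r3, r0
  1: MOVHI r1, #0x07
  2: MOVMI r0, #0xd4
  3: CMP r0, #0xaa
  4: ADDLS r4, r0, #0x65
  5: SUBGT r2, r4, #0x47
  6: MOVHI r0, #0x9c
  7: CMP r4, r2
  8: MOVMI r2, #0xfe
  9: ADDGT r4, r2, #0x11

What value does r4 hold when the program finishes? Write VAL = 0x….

VAL = 0x9e

[0] flags=0011 → (cmp)
[1] flags=0011 HI?T → r1=0x07
[2] flags=0011 MI?F → skip
[3] flags=1001 → (cmp)
[4] flags=1001 LS?T → r4=0x9e
[5] flags=1001 GT?T → r2=0x57
[6] flags=1001 HI?F → skip
[7] flags=0011 → (cmp)
[8] flags=0011 MI?F → skip
[9] flags=0011 GT?F → skip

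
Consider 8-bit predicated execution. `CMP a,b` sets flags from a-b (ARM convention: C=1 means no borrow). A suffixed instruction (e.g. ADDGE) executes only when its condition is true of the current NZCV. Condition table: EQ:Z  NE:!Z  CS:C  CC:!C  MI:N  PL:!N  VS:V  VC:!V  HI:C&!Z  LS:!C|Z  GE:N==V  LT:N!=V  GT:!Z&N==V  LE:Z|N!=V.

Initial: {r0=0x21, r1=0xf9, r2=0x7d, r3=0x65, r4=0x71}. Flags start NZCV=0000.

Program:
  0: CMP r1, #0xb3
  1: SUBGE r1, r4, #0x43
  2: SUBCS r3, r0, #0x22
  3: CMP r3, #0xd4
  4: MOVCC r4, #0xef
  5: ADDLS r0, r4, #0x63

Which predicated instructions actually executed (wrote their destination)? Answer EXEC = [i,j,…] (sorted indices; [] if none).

0: ✓ CMP  NZCV=0010
1: ✓ SUBGE  r1←0x2e
2: ✓ SUBCS  r3←0xff
3: ✓ CMP  NZCV=0010
4: · MOVCC
5: · ADDLS

EXEC = [1,2]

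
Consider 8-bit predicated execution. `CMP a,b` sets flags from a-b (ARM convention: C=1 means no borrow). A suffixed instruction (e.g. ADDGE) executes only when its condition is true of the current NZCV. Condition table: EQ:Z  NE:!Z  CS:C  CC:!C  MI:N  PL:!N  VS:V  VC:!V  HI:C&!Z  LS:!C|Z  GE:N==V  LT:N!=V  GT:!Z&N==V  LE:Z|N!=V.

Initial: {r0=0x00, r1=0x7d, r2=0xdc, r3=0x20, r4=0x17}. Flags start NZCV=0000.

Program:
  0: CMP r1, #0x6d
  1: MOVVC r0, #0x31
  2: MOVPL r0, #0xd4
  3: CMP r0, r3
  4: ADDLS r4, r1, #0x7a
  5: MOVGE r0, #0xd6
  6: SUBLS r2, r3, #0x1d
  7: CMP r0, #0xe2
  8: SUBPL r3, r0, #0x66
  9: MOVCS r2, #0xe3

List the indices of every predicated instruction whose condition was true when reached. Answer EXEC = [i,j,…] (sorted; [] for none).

EXEC = [1,2]

0: ✓ CMP  NZCV=0010
1: ✓ MOVVC  r0←0x31
2: ✓ MOVPL  r0←0xd4
3: ✓ CMP  NZCV=1010
4: · ADDLS
5: · MOVGE
6: · SUBLS
7: ✓ CMP  NZCV=1000
8: · SUBPL
9: · MOVCS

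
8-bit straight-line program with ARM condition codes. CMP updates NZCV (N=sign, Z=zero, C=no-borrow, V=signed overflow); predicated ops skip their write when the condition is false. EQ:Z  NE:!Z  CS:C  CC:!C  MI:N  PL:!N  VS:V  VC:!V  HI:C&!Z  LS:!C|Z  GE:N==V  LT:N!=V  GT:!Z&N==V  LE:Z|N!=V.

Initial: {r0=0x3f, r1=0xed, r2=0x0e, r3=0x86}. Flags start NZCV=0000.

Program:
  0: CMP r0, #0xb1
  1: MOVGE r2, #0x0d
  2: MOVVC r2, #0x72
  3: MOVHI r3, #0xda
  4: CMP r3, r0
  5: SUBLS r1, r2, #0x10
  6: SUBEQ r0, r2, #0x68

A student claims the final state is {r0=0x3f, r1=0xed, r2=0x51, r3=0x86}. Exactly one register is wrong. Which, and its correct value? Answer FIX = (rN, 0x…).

FIX = (r2, 0x0d)

[0] flags=1001 → (cmp)
[1] flags=1001 GE?T → r2=0x0d
[2] flags=1001 VC?F → skip
[3] flags=1001 HI?F → skip
[4] flags=0011 → (cmp)
[5] flags=0011 LS?F → skip
[6] flags=0011 EQ?F → skip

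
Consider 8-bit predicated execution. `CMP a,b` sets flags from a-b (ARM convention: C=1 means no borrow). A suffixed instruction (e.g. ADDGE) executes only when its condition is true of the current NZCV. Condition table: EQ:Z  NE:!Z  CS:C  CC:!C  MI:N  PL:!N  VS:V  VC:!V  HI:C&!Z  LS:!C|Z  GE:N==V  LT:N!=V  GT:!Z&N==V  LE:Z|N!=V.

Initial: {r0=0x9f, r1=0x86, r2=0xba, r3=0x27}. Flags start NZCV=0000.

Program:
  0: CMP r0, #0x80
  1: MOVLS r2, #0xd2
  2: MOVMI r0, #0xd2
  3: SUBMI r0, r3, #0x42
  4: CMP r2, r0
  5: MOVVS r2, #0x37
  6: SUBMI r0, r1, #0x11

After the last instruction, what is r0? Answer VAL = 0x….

[0] flags=0010 → (cmp)
[1] flags=0010 LS?F → skip
[2] flags=0010 MI?F → skip
[3] flags=0010 MI?F → skip
[4] flags=0010 → (cmp)
[5] flags=0010 VS?F → skip
[6] flags=0010 MI?F → skip

VAL = 0x9f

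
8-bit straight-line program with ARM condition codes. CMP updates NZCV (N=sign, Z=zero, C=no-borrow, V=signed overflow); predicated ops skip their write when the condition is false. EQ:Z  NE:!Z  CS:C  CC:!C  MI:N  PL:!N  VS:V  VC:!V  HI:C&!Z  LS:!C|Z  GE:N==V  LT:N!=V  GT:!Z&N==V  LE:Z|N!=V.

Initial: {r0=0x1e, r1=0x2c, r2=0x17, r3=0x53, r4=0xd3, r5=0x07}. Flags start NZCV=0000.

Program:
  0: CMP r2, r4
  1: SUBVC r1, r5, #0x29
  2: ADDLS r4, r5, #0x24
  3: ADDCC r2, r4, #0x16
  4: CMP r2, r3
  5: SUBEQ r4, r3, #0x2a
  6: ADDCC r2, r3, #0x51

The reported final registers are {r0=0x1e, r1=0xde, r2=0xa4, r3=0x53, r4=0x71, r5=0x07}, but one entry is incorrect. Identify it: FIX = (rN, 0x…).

0: ✓ CMP  NZCV=0000
1: ✓ SUBVC  r1←0xde
2: ✓ ADDLS  r4←0x2b
3: ✓ ADDCC  r2←0x41
4: ✓ CMP  NZCV=1000
5: · SUBEQ
6: ✓ ADDCC  r2←0xa4

FIX = (r4, 0x2b)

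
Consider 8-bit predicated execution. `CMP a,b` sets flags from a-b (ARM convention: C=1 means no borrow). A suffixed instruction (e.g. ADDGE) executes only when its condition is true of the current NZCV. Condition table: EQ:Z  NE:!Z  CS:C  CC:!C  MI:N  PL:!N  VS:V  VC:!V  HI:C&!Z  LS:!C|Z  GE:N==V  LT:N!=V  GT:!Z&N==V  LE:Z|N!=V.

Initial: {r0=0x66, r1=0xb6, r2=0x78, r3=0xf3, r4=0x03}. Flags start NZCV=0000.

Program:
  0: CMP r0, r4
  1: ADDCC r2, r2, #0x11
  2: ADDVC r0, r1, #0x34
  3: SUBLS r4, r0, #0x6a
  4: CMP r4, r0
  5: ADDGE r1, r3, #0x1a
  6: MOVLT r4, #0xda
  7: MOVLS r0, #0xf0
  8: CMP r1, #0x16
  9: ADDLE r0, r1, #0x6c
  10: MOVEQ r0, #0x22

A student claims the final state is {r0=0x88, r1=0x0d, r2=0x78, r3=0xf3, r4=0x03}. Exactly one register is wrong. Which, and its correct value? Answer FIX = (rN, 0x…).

FIX = (r0, 0x79)

[0] flags=0010 → (cmp)
[1] flags=0010 CC?F → skip
[2] flags=0010 VC?T → r0=0xea
[3] flags=0010 LS?F → skip
[4] flags=0000 → (cmp)
[5] flags=0000 GE?T → r1=0x0d
[6] flags=0000 LT?F → skip
[7] flags=0000 LS?T → r0=0xf0
[8] flags=1000 → (cmp)
[9] flags=1000 LE?T → r0=0x79
[10] flags=1000 EQ?F → skip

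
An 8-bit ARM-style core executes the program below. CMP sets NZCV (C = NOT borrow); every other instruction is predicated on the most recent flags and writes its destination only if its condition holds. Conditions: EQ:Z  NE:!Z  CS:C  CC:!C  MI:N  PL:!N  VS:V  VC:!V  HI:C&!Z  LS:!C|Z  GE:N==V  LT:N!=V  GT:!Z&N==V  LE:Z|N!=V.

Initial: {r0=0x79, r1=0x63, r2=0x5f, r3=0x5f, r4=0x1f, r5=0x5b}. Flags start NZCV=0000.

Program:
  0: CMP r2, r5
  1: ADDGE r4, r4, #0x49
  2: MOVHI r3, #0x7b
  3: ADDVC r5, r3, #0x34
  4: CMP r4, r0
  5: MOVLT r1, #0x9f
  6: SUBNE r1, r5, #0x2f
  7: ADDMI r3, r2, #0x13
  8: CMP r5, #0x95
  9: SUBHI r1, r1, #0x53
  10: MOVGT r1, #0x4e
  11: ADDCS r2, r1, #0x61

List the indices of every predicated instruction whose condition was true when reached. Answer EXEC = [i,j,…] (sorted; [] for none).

[0] flags=0010 → (cmp)
[1] flags=0010 GE?T → r4=0x68
[2] flags=0010 HI?T → r3=0x7b
[3] flags=0010 VC?T → r5=0xaf
[4] flags=1000 → (cmp)
[5] flags=1000 LT?T → r1=0x9f
[6] flags=1000 NE?T → r1=0x80
[7] flags=1000 MI?T → r3=0x72
[8] flags=0010 → (cmp)
[9] flags=0010 HI?T → r1=0x2d
[10] flags=0010 GT?T → r1=0x4e
[11] flags=0010 CS?T → r2=0xaf

EXEC = [1,2,3,5,6,7,9,10,11]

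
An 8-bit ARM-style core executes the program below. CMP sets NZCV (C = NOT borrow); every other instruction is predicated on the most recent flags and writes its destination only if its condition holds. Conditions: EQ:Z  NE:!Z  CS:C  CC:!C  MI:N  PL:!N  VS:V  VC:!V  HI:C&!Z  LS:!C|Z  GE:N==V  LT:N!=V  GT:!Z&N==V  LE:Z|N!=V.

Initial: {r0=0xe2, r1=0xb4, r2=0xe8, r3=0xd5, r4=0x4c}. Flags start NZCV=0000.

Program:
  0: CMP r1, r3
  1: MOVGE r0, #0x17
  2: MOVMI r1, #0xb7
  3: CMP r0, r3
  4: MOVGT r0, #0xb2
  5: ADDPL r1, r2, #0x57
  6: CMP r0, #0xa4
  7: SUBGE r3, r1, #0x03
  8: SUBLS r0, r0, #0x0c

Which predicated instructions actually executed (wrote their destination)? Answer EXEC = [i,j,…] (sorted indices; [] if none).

EXEC = [2,4,5,7]

0: ✓ CMP  NZCV=1000
1: · MOVGE
2: ✓ MOVMI  r1←0xb7
3: ✓ CMP  NZCV=0010
4: ✓ MOVGT  r0←0xb2
5: ✓ ADDPL  r1←0x3f
6: ✓ CMP  NZCV=0010
7: ✓ SUBGE  r3←0x3c
8: · SUBLS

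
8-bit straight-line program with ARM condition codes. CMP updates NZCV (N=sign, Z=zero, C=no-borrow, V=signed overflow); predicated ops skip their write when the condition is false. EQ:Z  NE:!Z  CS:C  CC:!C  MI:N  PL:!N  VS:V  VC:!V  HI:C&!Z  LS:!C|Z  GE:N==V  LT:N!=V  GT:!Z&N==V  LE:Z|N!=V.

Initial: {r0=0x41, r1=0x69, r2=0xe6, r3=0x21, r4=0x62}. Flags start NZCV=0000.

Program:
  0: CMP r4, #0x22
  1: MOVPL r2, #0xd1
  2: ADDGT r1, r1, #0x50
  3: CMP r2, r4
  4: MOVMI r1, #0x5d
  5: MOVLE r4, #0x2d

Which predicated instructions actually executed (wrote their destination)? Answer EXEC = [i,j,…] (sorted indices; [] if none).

0: ✓ CMP  NZCV=0010
1: ✓ MOVPL  r2←0xd1
2: ✓ ADDGT  r1←0xb9
3: ✓ CMP  NZCV=0011
4: · MOVMI
5: ✓ MOVLE  r4←0x2d

EXEC = [1,2,5]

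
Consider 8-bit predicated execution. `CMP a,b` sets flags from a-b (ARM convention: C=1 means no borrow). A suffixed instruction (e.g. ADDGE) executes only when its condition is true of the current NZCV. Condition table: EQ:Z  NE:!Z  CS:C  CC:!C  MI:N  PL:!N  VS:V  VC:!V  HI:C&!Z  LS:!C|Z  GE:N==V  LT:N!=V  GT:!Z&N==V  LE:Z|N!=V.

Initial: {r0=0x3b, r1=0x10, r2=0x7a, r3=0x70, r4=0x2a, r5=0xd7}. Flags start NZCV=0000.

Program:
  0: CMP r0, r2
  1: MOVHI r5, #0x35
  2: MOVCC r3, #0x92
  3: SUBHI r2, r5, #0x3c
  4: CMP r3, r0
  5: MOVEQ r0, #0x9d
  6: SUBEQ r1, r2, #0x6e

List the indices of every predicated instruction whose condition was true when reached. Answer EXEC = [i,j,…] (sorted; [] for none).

0: ✓ CMP  NZCV=1000
1: · MOVHI
2: ✓ MOVCC  r3←0x92
3: · SUBHI
4: ✓ CMP  NZCV=0011
5: · MOVEQ
6: · SUBEQ

EXEC = [2]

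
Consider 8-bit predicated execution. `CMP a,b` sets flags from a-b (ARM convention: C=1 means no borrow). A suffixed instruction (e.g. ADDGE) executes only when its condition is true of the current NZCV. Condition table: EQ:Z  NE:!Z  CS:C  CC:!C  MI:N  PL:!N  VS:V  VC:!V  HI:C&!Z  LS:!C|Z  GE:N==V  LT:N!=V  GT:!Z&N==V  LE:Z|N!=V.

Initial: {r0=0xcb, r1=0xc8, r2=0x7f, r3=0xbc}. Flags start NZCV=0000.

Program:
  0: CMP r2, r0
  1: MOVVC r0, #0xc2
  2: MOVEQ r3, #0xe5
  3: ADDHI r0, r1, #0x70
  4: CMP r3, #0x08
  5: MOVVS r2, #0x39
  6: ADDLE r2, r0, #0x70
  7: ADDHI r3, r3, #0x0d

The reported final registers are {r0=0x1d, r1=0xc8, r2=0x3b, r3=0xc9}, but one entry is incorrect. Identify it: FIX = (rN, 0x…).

[0] flags=1001 → (cmp)
[1] flags=1001 VC?F → skip
[2] flags=1001 EQ?F → skip
[3] flags=1001 HI?F → skip
[4] flags=1010 → (cmp)
[5] flags=1010 VS?F → skip
[6] flags=1010 LE?T → r2=0x3b
[7] flags=1010 HI?T → r3=0xc9

FIX = (r0, 0xcb)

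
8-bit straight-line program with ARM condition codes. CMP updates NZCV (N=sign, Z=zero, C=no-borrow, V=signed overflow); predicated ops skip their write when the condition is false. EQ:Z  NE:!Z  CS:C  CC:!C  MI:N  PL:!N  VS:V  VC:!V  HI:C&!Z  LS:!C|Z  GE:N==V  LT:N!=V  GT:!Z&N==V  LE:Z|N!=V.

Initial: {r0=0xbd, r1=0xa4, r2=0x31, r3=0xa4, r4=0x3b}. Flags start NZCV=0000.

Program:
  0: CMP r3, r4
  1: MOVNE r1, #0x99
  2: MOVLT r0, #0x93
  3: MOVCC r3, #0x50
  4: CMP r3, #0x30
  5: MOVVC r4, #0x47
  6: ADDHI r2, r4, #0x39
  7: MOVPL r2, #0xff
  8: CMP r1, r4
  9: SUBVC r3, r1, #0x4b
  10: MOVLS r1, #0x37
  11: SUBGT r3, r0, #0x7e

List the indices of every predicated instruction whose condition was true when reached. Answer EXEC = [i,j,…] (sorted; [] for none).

EXEC = [1,2,6,7]

[0] flags=0011 → (cmp)
[1] flags=0011 NE?T → r1=0x99
[2] flags=0011 LT?T → r0=0x93
[3] flags=0011 CC?F → skip
[4] flags=0011 → (cmp)
[5] flags=0011 VC?F → skip
[6] flags=0011 HI?T → r2=0x74
[7] flags=0011 PL?T → r2=0xff
[8] flags=0011 → (cmp)
[9] flags=0011 VC?F → skip
[10] flags=0011 LS?F → skip
[11] flags=0011 GT?F → skip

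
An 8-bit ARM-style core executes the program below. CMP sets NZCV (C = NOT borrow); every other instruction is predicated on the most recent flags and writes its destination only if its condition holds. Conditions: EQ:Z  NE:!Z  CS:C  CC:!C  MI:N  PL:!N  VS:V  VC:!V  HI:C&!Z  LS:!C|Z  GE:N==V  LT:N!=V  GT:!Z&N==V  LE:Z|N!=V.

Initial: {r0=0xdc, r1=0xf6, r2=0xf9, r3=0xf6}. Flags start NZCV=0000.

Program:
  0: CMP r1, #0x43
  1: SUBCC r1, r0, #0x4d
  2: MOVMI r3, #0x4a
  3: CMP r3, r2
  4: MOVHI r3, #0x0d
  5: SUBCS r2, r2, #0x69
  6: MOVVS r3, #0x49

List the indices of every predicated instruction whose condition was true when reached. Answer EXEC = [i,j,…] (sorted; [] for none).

[0] flags=1010 → (cmp)
[1] flags=1010 CC?F → skip
[2] flags=1010 MI?T → r3=0x4a
[3] flags=0000 → (cmp)
[4] flags=0000 HI?F → skip
[5] flags=0000 CS?F → skip
[6] flags=0000 VS?F → skip

EXEC = [2]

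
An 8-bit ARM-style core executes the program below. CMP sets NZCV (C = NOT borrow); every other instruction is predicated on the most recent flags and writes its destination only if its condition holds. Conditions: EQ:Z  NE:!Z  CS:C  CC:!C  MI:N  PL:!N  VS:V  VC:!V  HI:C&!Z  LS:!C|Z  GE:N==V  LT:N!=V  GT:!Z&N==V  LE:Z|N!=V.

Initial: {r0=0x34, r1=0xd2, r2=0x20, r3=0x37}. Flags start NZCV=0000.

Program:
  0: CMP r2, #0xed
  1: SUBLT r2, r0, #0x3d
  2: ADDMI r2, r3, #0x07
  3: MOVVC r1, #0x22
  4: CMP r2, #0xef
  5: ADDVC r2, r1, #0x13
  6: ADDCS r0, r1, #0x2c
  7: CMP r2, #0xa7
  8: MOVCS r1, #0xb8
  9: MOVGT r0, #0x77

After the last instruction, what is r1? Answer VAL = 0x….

[0] flags=0000 → (cmp)
[1] flags=0000 LT?F → skip
[2] flags=0000 MI?F → skip
[3] flags=0000 VC?T → r1=0x22
[4] flags=0000 → (cmp)
[5] flags=0000 VC?T → r2=0x35
[6] flags=0000 CS?F → skip
[7] flags=1001 → (cmp)
[8] flags=1001 CS?F → skip
[9] flags=1001 GT?T → r0=0x77

VAL = 0x22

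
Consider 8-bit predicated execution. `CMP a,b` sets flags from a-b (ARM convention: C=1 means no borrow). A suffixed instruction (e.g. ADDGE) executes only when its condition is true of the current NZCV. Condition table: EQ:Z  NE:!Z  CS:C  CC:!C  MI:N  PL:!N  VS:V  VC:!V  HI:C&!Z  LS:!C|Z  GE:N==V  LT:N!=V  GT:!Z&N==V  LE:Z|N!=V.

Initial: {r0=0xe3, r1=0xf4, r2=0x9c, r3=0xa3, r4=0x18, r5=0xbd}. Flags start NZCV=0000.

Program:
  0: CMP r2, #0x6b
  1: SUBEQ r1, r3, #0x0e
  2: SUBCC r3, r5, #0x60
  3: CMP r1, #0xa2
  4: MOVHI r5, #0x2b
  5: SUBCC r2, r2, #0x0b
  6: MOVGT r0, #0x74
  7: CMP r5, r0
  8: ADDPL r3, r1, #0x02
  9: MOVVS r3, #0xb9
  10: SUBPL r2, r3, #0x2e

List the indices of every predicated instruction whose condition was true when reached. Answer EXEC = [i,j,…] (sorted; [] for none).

[0] flags=0011 → (cmp)
[1] flags=0011 EQ?F → skip
[2] flags=0011 CC?F → skip
[3] flags=0010 → (cmp)
[4] flags=0010 HI?T → r5=0x2b
[5] flags=0010 CC?F → skip
[6] flags=0010 GT?T → r0=0x74
[7] flags=1000 → (cmp)
[8] flags=1000 PL?F → skip
[9] flags=1000 VS?F → skip
[10] flags=1000 PL?F → skip

EXEC = [4,6]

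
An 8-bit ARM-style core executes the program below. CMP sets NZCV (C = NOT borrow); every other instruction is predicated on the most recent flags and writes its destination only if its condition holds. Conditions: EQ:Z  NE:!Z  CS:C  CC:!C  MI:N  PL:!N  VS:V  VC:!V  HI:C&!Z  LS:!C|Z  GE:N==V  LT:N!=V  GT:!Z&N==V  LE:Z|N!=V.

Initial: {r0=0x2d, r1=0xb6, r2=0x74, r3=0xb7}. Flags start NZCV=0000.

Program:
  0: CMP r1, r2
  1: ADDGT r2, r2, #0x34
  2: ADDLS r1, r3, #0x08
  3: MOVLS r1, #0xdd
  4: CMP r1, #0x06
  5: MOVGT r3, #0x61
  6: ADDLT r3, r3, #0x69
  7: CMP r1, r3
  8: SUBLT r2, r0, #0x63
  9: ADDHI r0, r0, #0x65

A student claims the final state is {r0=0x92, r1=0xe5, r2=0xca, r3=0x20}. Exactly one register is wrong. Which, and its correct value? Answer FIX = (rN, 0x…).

[0] flags=0011 → (cmp)
[1] flags=0011 GT?F → skip
[2] flags=0011 LS?F → skip
[3] flags=0011 LS?F → skip
[4] flags=1010 → (cmp)
[5] flags=1010 GT?F → skip
[6] flags=1010 LT?T → r3=0x20
[7] flags=1010 → (cmp)
[8] flags=1010 LT?T → r2=0xca
[9] flags=1010 HI?T → r0=0x92

FIX = (r1, 0xb6)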